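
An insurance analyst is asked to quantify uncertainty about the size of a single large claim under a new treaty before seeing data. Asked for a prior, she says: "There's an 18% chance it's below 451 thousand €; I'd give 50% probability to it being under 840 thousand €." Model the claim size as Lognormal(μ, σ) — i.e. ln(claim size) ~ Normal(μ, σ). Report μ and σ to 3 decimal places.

If T ~ Lognormal(μ,σ) then ln T ~ Normal(μ,σ), so the p-quantile of ln T is μ + z_p·σ.
ln(451) = 6.111 and ln(840) = 6.733; z_{0.18} = -0.9154, z_{0.5} = 0.
σ = (6.733 − 6.111)/(0 − (-0.9154)) = 0.679.
μ = 6.111 − (-0.9154)·0.679 = 6.733.

μ ≈ 6.733, σ ≈ 0.679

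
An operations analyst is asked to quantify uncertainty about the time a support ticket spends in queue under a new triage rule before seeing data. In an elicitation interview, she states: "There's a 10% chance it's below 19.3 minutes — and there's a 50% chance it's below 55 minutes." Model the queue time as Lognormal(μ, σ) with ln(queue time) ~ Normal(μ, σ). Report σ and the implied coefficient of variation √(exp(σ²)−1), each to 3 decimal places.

σ ≈ 0.817, CV ≈ 0.975

If T ~ Lognormal(μ,σ) then ln T ~ Normal(μ,σ), so the p-quantile of ln T is μ + z_p·σ.
ln(19.3) = 2.96 and ln(55) = 4.007; z_{0.1} = -1.282, z_{0.5} = 0.
σ = (4.007 − 2.96)/(0 − (-1.282)) = 0.817.
μ = 2.96 − (-1.282)·0.817 = 4.007.
CV = √(exp(σ²)−1) = √(exp(0.6677)−1) = 0.975.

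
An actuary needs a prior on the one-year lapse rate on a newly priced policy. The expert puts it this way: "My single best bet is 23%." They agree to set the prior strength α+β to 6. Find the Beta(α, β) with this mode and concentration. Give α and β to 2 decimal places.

For α,β > 1 the Beta mode is (α−1)/(α+β−2). With α+β = 6, the mode is (α−1)/4.
Set (α−1)/4 = 0.23 → α = 1 + 0.23·4 = 1.92.
β = 6 − α = 4.08.

α = 1.92, β = 4.08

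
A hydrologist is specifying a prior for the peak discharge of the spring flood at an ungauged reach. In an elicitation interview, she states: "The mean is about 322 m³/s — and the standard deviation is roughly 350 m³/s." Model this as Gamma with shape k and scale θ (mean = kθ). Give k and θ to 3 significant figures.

k ≈ 0.846, θ ≈ 380

For Gamma(k, scale θ): mean = kθ, variance = kθ², so CV = 1/√k.
CV = SD/mean = 350/322 = 1.087, hence k = 1/CV² = 0.846.
Then θ = mean/k = 322/0.846 = 380.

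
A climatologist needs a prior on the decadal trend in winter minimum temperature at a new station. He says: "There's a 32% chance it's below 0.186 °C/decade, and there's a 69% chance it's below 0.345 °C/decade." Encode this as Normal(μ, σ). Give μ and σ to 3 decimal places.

μ = 0.263, σ = 0.165

For Normal(μ,σ), the p-quantile is μ + z_p·σ. Here z_{0.32} = -0.4677, z_{0.69} = 0.4959.
So 0.186 = μ − 0.4677σ and 0.345 = μ + 0.4959σ.
Subtracting: σ = (0.345 − 0.186)/(0.4959 − (-0.4677)) = 0.165.
Then μ = 0.186 − (-0.4677)·0.165 = 0.263.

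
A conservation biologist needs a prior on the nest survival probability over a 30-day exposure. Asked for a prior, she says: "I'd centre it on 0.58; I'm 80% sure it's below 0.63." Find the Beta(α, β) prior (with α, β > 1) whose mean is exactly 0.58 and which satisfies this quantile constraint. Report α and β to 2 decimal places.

With mean 0.58 fixed, write α = 0.58s, β = 0.42s where s = α+β.
Need P(θ < 0.63) = 0.8 under Beta(0.58s, 0.42s). Normal approximation: (q−m)/√(m(1−m)/s) ≈ z_{0.8} = 0.842, so s ≈ 0.58·0.42·(0.842)²/(0.63−0.58)² = 69.0.
At s = 69.0: P(θ<0.63) ≈ 0.799. Adjusting to match 0.8 gives s ≈ 69.73.
So α = 0.58·69.73 ≈ 40.45, β = 0.42·69.73 ≈ 29.29.

α ≈ 40.45, β ≈ 29.29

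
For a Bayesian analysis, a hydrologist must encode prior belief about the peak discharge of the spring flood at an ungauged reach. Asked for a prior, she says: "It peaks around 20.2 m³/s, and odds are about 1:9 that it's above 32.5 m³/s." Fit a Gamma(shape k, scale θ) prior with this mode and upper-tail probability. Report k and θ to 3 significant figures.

Gamma(k,θ) with k>1 has mode (k−1)θ, so θ = 20.2/(k−1).
Need P(X < 32.5) = 0.9 with θ tied to k this way. Start at k = 2, θ = 20.2: P(X<32.5) ≈ 0.478.
Too low — raise k to concentrate. Iterating converges to k ≈ 9.31.
Then θ = 20.2/(9.31−1) ≈ 2.43.

k ≈ 9.31, θ ≈ 2.43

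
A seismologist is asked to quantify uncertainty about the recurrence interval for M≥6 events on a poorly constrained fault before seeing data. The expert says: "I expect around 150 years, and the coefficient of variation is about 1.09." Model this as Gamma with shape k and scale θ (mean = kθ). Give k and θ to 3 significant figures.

For Gamma(k, scale θ): mean = kθ, variance = kθ², so CV = 1/√k.
CV = 1.09, hence k = 1/CV² = 0.842.
Then θ = mean/k = 150/0.842 = 178.

k ≈ 0.842, θ ≈ 178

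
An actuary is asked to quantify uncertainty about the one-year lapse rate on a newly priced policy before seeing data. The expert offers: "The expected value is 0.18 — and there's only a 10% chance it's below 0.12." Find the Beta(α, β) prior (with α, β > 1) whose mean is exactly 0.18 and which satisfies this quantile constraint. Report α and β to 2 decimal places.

With mean 0.18 fixed, write α = 0.18s, β = 0.82s where s = α+β.
Need P(θ < 0.12) = 0.1 under Beta(0.18s, 0.82s). Normal approximation: (q−m)/√(m(1−m)/s) ≈ z_{0.1} = -1.28, so s ≈ 0.18·0.82·(-1.28)²/(0.12−0.18)² = 67.3.
At s = 67.3: P(θ<0.12) ≈ 0.088. Adjusting to match 0.1 gives s ≈ 61.31.
So α = 0.18·61.31 ≈ 11.04, β = 0.82·61.31 ≈ 50.28.

α ≈ 11.04, β ≈ 50.28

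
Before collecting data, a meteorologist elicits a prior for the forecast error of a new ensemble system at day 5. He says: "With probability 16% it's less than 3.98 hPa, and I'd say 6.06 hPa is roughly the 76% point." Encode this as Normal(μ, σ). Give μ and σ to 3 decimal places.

μ = 5.196, σ = 1.223

The p-quantile of Normal(μ,σ) is μ + z_p·σ, with z_{0.16} = -0.9945 and z_{0.76} = 0.7063.
Eliminate σ: μ = (z₂·x₁ − z₁·x₂)/(z₂ − z₁) = (0.7063·3.98 − (-0.9945)·6.06)/1.701 = 5.196.
Then σ = (x₂ − x₁)/(z₂ − z₁) = (6.06 − 3.98)/1.701 = 1.223.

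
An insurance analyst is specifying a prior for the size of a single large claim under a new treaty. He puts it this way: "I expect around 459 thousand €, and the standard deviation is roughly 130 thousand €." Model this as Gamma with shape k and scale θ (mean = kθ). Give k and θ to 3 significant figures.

k ≈ 12.5, θ ≈ 36.8

For Gamma(k, scale θ): mean = kθ, variance = kθ², so CV = 1/√k.
CV = SD/mean = 130/459 = 0.2832, hence k = 1/CV² = 12.5.
Then θ = mean/k = 459/12.5 = 36.8.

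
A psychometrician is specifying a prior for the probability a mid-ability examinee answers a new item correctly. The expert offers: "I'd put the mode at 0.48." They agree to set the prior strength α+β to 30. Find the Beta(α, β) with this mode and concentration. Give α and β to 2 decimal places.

For α,β > 1 the Beta mode is (α−1)/(α+β−2). With α+β = 30, the mode is (α−1)/28.
Set (α−1)/28 = 0.48 → α = 1 + 0.48·28 = 14.44.
β = 30 − α = 15.56.

α = 14.44, β = 15.56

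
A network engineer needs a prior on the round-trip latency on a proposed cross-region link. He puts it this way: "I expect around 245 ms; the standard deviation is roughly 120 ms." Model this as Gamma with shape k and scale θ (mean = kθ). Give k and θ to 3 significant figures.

For Gamma(k, scale θ): mean = kθ, variance = kθ², so CV = 1/√k.
CV = SD/mean = 120/245 = 0.4898, hence k = 1/CV² = 4.17.
Then θ = mean/k = 245/4.17 = 58.8.

k ≈ 4.17, θ ≈ 58.8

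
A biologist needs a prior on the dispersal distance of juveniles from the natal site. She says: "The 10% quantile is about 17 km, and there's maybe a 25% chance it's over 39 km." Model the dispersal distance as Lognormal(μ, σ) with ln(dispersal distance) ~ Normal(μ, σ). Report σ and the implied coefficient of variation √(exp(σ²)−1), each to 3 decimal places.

If T ~ Lognormal(μ,σ) then ln T ~ Normal(μ,σ), so the p-quantile of ln T is μ + z_p·σ.
ln(17) = 2.833 and ln(39) = 3.664; z_{0.1} = -1.282, z_{0.75} = 0.6745.
σ = (3.664 − 2.833)/(0.6745 − (-1.282)) = 0.425.
μ = 2.833 − (-1.282)·0.425 = 3.377.
CV = √(exp(σ²)−1) = √(exp(0.1802)−1) = 0.444.

σ ≈ 0.425, CV ≈ 0.444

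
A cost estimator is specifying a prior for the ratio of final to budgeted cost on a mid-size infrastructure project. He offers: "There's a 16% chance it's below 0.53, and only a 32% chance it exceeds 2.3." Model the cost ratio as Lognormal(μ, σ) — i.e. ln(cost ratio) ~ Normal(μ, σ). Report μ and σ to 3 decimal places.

If T ~ Lognormal(μ,σ) then ln T ~ Normal(μ,σ), so the p-quantile of ln T is μ + z_p·σ.
ln(0.53) = -0.6349 and ln(2.3) = 0.8329; z_{0.16} = -0.9945, z_{0.68} = 0.4677.
σ = (0.8329 − -0.6349)/(0.4677 − (-0.9945)) = 1.004.
μ = -0.6349 − (-0.9945)·1.004 = 0.363.

μ ≈ 0.363, σ ≈ 1.004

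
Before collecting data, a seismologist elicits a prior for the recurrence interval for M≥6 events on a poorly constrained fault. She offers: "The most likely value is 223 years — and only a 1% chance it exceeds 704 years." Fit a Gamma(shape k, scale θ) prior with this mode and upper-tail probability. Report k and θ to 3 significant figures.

k ≈ 4.36, θ ≈ 66.3

Gamma(k,θ) with k>1 has mode (k−1)θ, so θ = 223/(k−1).
Need P(X < 704) = 0.99 with θ tied to k this way. Start at k = 2, θ = 223: P(X<704) ≈ 0.823.
Too low — raise k to concentrate. Iterating converges to k ≈ 4.36.
Then θ = 223/(4.36−1) ≈ 66.3.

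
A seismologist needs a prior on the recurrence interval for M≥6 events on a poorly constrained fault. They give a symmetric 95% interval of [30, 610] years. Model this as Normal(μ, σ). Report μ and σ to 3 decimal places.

μ = 320.000, σ = 147.962

A symmetric 95% interval runs μ ± z·σ with z = 1.96.
Half-width = 290, so σ = 290/1.96 = 147.962.
μ is the interval midpoint, 320.000.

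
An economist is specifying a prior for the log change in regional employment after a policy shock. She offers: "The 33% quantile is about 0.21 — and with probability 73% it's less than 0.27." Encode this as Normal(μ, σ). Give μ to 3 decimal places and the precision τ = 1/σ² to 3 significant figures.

μ = 0.235, τ = 308

The p-quantile of Normal(μ,σ) is μ + z_p·σ, with z_{0.33} = -0.4399 and z_{0.73} = 0.6128.
Eliminate σ: μ = (z₂·x₁ − z₁·x₂)/(z₂ − z₁) = (0.6128·0.21 − (-0.4399)·0.27)/1.053 = 0.235.
Then σ = (x₂ − x₁)/(z₂ − z₁) = (0.27 − 0.21)/1.053 = 0.057.
Precision τ = 1/σ² = 1/0.05699² = 308.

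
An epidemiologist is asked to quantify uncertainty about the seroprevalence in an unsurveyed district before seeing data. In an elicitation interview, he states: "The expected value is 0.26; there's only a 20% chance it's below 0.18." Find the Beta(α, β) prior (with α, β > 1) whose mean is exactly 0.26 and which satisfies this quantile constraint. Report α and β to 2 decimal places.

With mean 0.26 fixed, write α = 0.26s, β = 0.74s where s = α+β.
Need P(θ < 0.18) = 0.2 under Beta(0.26s, 0.74s). Normal approximation: (q−m)/√(m(1−m)/s) ≈ z_{0.2} = -0.842, so s ≈ 0.26·0.74·(-0.842)²/(0.18−0.26)² = 21.3.
At s = 21.3: P(θ<0.18) ≈ 0.205. Adjusting to match 0.2 gives s ≈ 22.08.
So α = 0.26·22.08 ≈ 5.74, β = 0.74·22.08 ≈ 16.34.

α ≈ 5.74, β ≈ 16.34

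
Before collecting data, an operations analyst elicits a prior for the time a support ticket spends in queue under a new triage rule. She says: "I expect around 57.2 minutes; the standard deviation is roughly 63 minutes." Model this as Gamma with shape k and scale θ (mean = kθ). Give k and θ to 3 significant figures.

For Gamma(k, scale θ): mean = kθ, variance = kθ², so CV = 1/√k.
CV = SD/mean = 63/57.2 = 1.101, hence k = 1/CV² = 0.824.
Then θ = mean/k = 57.2/0.824 = 69.4.

k ≈ 0.824, θ ≈ 69.4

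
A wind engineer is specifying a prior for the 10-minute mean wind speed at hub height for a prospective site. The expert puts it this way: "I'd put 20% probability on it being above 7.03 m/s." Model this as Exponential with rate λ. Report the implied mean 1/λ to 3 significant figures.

P(T > 7.03) = e^(−λ·7.03) = 0.2, so λ = −ln(0.2)/7.03 = 0.229.
Mean = 1/λ = 4.37 m/s.

mean ≈ 4.37 m/s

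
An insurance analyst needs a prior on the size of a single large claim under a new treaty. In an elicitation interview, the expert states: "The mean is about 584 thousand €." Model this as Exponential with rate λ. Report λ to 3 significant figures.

Exponential mean = 1/λ, so λ = 1/584.0 = 0.00171.

λ ≈ 0.00171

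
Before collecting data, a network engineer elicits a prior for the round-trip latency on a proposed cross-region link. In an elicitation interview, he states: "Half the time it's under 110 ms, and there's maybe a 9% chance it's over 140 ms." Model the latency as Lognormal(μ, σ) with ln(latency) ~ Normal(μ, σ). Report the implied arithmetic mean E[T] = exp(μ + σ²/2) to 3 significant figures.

If T ~ Lognormal(μ,σ) then ln T ~ Normal(μ,σ), so the p-quantile of ln T is μ + z_p·σ.
ln(110) = 4.7 and ln(140) = 4.942; z_{0.5} = 0, z_{0.91} = 1.341.
σ = (4.942 − 4.7)/(1.341 − (0)) = 0.180.
μ = 4.7 − (0)·0.180 = 4.700.
E[T] = exp(μ + σ²/2) = exp(4.700 + 0.0162) = 112 ms.

E[T] ≈ 112 ms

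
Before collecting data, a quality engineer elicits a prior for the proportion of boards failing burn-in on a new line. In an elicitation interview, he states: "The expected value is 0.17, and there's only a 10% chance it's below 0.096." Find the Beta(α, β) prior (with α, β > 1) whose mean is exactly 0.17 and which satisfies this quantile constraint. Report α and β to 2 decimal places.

α ≈ 6.26, β ≈ 30.56

With mean 0.17 fixed, write α = 0.17s, β = 0.83s where s = α+β.
Need P(θ < 0.096) = 0.1 under Beta(0.17s, 0.83s). Normal approximation: (q−m)/√(m(1−m)/s) ≈ z_{0.1} = -1.28, so s ≈ 0.17·0.83·(-1.28)²/(0.096−0.17)² = 42.3.
At s = 42.3: P(θ<0.096) ≈ 0.082. Adjusting to match 0.1 gives s ≈ 36.82.
So α = 0.17·36.82 ≈ 6.26, β = 0.83·36.82 ≈ 30.56.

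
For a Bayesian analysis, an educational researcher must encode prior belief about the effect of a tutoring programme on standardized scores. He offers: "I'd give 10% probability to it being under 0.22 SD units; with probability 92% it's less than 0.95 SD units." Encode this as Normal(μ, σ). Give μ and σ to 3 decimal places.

The p-quantile of Normal(μ,σ) is μ + z_p·σ, with z_{0.1} = -1.282 and z_{0.92} = 1.405.
Eliminate σ: μ = (z₂·x₁ − z₁·x₂)/(z₂ − z₁) = (1.405·0.22 − (-1.282)·0.95)/2.687 = 0.568.
Then σ = (x₂ − x₁)/(z₂ − z₁) = (0.95 − 0.22)/2.687 = 0.272.

μ = 0.568, σ = 0.272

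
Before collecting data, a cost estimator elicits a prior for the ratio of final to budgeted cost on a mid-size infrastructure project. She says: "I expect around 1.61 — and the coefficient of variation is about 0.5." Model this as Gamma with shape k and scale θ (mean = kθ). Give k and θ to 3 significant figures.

For Gamma(k, scale θ): mean = kθ, variance = kθ², so CV = 1/√k.
CV = 0.5, hence k = 1/CV² = 4.
Then θ = mean/k = 1.61/4 = 0.403.

k ≈ 4, θ ≈ 0.403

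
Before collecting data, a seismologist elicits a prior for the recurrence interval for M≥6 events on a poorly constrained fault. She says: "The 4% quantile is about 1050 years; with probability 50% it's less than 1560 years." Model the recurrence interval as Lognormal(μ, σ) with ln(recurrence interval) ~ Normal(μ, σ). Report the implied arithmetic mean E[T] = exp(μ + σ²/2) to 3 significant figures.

If T ~ Lognormal(μ,σ) then ln T ~ Normal(μ,σ), so the p-quantile of ln T is μ + z_p·σ.
ln(1050) = 6.957 and ln(1560) = 7.352; z_{0.04} = -1.751, z_{0.5} = 0.
σ = (7.352 − 6.957)/(0 − (-1.751)) = 0.226.
μ = 6.957 − (-1.751)·0.226 = 7.352.
E[T] = exp(μ + σ²/2) = exp(7.352 + 0.0256) = 1600 years.

E[T] ≈ 1600 years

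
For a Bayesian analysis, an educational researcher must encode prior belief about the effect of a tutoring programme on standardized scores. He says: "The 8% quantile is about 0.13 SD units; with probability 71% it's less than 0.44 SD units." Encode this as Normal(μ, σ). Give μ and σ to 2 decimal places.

The p-quantile of Normal(μ,σ) is μ + z_p·σ, with z_{0.08} = -1.405 and z_{0.71} = 0.5534.
Eliminate σ: μ = (z₂·x₁ − z₁·x₂)/(z₂ − z₁) = (0.5534·0.13 − (-1.405)·0.44)/1.958 = 0.35.
Then σ = (x₂ − x₁)/(z₂ − z₁) = (0.44 − 0.13)/1.958 = 0.16.

μ = 0.35, σ = 0.16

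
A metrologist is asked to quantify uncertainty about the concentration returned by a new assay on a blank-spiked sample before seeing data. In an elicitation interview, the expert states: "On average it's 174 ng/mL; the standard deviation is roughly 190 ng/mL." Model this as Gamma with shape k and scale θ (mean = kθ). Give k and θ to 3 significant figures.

For Gamma(k, scale θ): mean = kθ, variance = kθ², so CV = 1/√k.
CV = SD/mean = 190/174 = 1.092, hence k = 1/CV² = 0.839.
Then θ = mean/k = 174/0.839 = 207.

k ≈ 0.839, θ ≈ 207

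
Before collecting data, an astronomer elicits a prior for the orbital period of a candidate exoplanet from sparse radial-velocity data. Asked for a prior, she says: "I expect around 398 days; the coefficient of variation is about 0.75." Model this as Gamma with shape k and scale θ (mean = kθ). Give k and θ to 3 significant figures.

For Gamma(k, scale θ): mean = kθ, variance = kθ², so CV = 1/√k.
CV = 0.75, hence k = 1/CV² = 1.78.
Then θ = mean/k = 398/1.78 = 224.

k ≈ 1.78, θ ≈ 224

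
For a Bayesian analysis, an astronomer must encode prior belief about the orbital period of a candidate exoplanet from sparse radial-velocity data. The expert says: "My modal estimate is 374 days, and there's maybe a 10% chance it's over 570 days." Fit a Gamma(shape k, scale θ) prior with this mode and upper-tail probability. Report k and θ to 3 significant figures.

Gamma(k,θ) with k>1 has mode (k−1)θ, so θ = 374/(k−1).
Need P(X < 570) = 0.9 with θ tied to k this way. Start at k = 2, θ = 374: P(X<570) ≈ 0.450.
Too low — raise k to concentrate. Iterating converges to k ≈ 11.5.
Then θ = 374/(11.5−1) ≈ 35.6.

k ≈ 11.5, θ ≈ 35.6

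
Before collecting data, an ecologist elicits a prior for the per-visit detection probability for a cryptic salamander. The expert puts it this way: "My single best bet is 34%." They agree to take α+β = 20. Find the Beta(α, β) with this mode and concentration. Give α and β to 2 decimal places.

For α,β > 1 the Beta mode is (α−1)/(α+β−2). With α+β = 20, the mode is (α−1)/18.
Set (α−1)/18 = 0.34 → α = 1 + 0.34·18 = 7.12.
β = 20 − α = 12.88.

α = 7.12, β = 12.88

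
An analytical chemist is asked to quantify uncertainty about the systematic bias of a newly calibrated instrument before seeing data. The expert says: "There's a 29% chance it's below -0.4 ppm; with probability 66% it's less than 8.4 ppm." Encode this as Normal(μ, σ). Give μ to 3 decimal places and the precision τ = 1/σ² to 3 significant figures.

μ = 4.642, τ = 0.012

For Normal(μ,σ), the p-quantile is μ + z_p·σ. Here z_{0.29} = -0.5534, z_{0.66} = 0.4125.
So -0.4 = μ − 0.5534σ and 8.4 = μ + 0.4125σ.
Subtracting: σ = (8.4 − -0.4)/(0.4125 − (-0.5534)) = 9.111.
Then μ = -0.4 − (-0.5534)·9.111 = 4.642.
Precision τ = 1/σ² = 1/9.111² = 0.012.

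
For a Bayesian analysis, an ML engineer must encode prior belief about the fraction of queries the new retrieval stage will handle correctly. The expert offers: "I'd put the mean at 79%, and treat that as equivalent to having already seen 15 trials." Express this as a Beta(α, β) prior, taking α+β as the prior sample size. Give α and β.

α = 11.85, β = 3.15

Under the effective-sample-size interpretation, Beta(α, β) has prior mean α/(α+β) and prior sample size α+β.
So α+β = 15 and α/(α+β) = 0.79, giving α = 0.79·15 = 11.85 and β = 15 − 11.85 = 3.15.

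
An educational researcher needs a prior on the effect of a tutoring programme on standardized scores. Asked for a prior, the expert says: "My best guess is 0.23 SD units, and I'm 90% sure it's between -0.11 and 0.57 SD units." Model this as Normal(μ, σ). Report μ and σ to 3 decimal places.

A symmetric 90% interval runs μ ± z·σ with z = 1.645.
Half-width = 0.34, so σ = 0.34/1.645 = 0.207.
μ is the stated best guess, 0.230.

μ = 0.230, σ = 0.207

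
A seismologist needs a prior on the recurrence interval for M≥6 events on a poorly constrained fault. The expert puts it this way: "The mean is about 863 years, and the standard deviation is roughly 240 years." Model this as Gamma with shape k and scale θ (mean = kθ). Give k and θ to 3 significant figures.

k ≈ 12.9, θ ≈ 66.7

For Gamma(k, scale θ): mean = kθ, variance = kθ², so CV = 1/√k.
CV = SD/mean = 240/863 = 0.2781, hence k = 1/CV² = 12.9.
Then θ = mean/k = 863/12.9 = 66.7.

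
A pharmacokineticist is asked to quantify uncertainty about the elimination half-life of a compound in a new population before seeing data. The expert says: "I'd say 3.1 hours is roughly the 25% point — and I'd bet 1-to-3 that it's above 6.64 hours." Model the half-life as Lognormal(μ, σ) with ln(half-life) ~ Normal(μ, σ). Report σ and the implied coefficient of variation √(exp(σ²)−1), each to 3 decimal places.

σ ≈ 0.565, CV ≈ 0.613

If T ~ Lognormal(μ,σ) then ln T ~ Normal(μ,σ), so the p-quantile of ln T is μ + z_p·σ.
ln(3.1) = 1.131 and ln(6.64) = 1.893; z_{0.25} = -0.6745, z_{0.75} = 0.6745.
σ = (1.893 − 1.131)/(0.6745 − (-0.6745)) = 0.565.
μ = 1.131 − (-0.6745)·0.565 = 1.512.
CV = √(exp(σ²)−1) = √(exp(0.3188)−1) = 0.613.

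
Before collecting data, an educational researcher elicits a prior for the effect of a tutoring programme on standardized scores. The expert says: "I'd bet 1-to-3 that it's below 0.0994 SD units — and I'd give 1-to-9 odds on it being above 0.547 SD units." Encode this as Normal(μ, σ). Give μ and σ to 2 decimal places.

μ = 0.25, σ = 0.23

For Normal(μ,σ), the p-quantile is μ + z_p·σ. Here z_{0.25} = -0.6745, z_{0.9} = 1.282.
So 0.0994 = μ − 0.6745σ and 0.547 = μ + 1.282σ.
Subtracting: σ = (0.547 − 0.0994)/(1.282 − (-0.6745)) = 0.23.
Then μ = 0.0994 − (-0.6745)·0.23 = 0.25.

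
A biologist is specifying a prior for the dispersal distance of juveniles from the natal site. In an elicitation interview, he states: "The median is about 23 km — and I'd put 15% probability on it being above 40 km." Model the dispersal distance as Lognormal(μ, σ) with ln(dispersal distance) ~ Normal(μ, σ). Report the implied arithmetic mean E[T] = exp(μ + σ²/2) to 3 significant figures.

If T ~ Lognormal(μ,σ) then ln T ~ Normal(μ,σ), so the p-quantile of ln T is μ + z_p·σ.
ln(23) = 3.135 and ln(40) = 3.689; z_{0.5} = 0, z_{0.85} = 1.036.
σ = (3.689 − 3.135)/(1.036 − (0)) = 0.534.
μ = 3.135 − (0)·0.534 = 3.135.
E[T] = exp(μ + σ²/2) = exp(3.135 + 0.1425) = 26.5 km.

E[T] ≈ 26.5 km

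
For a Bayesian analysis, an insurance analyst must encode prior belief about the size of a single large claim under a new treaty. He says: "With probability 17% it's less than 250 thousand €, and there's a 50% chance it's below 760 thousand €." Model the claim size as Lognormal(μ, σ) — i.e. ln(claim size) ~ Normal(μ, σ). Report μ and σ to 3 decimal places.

If T ~ Lognormal(μ,σ) then ln T ~ Normal(μ,σ), so the p-quantile of ln T is μ + z_p·σ.
ln(250) = 5.521 and ln(760) = 6.633; z_{0.17} = -0.9542, z_{0.5} = 0.
σ = (6.633 − 5.521)/(0 − (-0.9542)) = 1.165.
μ = 5.521 − (-0.9542)·1.165 = 6.633.

μ ≈ 6.633, σ ≈ 1.165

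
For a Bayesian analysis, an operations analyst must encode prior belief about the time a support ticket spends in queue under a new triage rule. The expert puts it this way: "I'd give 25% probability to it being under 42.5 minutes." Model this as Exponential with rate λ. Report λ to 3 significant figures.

P(T < 42.5) = 1 − e^(−λ·42.5) = 0.25, so λ = −ln(1−0.25)/42.5 = −ln(0.75)/42.5 = 0.00677.

λ ≈ 0.00677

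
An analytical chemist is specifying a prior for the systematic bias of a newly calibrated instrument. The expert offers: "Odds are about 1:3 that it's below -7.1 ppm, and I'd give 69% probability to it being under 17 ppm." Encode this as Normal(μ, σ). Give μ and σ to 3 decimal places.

For Normal(μ,σ), the p-quantile is μ + z_p·σ. Here z_{0.25} = -0.6745, z_{0.69} = 0.4959.
So -7.1 = μ − 0.6745σ and 17 = μ + 0.4959σ.
Subtracting: σ = (17 − -7.1)/(0.4959 − (-0.6745)) = 20.592.
Then μ = -7.1 − (-0.6745)·20.592 = 6.789.

μ = 6.789, σ = 20.592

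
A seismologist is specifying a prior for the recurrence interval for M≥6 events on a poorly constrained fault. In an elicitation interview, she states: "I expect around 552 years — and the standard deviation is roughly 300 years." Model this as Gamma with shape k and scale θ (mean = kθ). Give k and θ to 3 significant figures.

For Gamma(k, scale θ): mean = kθ, variance = kθ², so CV = 1/√k.
CV = SD/mean = 300/552 = 0.5435, hence k = 1/CV² = 3.39.
Then θ = mean/k = 552/3.39 = 163.

k ≈ 3.39, θ ≈ 163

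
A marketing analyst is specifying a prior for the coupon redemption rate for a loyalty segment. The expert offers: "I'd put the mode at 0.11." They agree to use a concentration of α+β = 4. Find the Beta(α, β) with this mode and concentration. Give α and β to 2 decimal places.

α = 1.22, β = 2.78

For α,β > 1 the Beta mode is (α−1)/(α+β−2). With α+β = 4, the mode is (α−1)/2.
Set (α−1)/2 = 0.11 → α = 1 + 0.11·2 = 1.22.
β = 4 − α = 2.78.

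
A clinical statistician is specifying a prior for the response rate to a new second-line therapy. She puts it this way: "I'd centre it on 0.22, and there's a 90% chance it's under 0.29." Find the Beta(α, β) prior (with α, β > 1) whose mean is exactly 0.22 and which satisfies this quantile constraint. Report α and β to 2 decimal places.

α ≈ 13.23, β ≈ 46.91

With mean 0.22 fixed, write α = 0.22s, β = 0.78s where s = α+β.
Need P(θ < 0.29) = 0.9 under Beta(0.22s, 0.78s). Normal approximation: (q−m)/√(m(1−m)/s) ≈ z_{0.9} = 1.28, so s ≈ 0.22·0.78·(1.28)²/(0.29−0.22)² = 57.5.
At s = 57.5: P(θ<0.29) ≈ 0.895. Adjusting to match 0.9 gives s ≈ 60.14.
So α = 0.22·60.14 ≈ 13.23, β = 0.78·60.14 ≈ 46.91.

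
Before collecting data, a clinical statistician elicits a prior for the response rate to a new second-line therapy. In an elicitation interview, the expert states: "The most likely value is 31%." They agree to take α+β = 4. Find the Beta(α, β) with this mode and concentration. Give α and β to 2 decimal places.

α = 1.62, β = 2.38

For α,β > 1 the Beta mode is (α−1)/(α+β−2). With α+β = 4, the mode is (α−1)/2.
Set (α−1)/2 = 0.31 → α = 1 + 0.31·2 = 1.62.
β = 4 − α = 2.38.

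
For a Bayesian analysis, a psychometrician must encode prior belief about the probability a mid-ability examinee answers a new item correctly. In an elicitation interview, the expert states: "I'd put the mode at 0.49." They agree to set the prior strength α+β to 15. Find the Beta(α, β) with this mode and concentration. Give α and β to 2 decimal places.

α = 7.37, β = 7.63

For α,β > 1 the Beta mode is (α−1)/(α+β−2). With α+β = 15, the mode is (α−1)/13.
Set (α−1)/13 = 0.49 → α = 1 + 0.49·13 = 7.37.
β = 15 − α = 7.63.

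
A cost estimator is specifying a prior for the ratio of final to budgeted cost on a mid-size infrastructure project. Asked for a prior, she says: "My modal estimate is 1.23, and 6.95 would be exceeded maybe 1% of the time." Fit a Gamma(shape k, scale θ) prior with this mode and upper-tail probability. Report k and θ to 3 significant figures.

Gamma(k,θ) with k>1 has mode (k−1)θ, so θ = 1.23/(k−1).
Need P(X < 6.95) = 0.99 with θ tied to k this way. Start at k = 2, θ = 1.23: P(X<6.95) ≈ 0.977.
Too low — raise k to concentrate. Iterating converges to k ≈ 2.26.
Then θ = 1.23/(2.26−1) ≈ 0.977.

k ≈ 2.26, θ ≈ 0.977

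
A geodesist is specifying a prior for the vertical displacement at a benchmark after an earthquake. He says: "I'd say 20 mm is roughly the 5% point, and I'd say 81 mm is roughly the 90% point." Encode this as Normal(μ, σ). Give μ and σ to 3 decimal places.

μ = 54.286, σ = 20.845

The p-quantile of Normal(μ,σ) is μ + z_p·σ, with z_{0.05} = -1.645 and z_{0.9} = 1.282.
Eliminate σ: μ = (z₂·x₁ − z₁·x₂)/(z₂ − z₁) = (1.282·20 − (-1.645)·81)/2.926 = 54.286.
Then σ = (x₂ − x₁)/(z₂ − z₁) = (81 − 20)/2.926 = 20.845.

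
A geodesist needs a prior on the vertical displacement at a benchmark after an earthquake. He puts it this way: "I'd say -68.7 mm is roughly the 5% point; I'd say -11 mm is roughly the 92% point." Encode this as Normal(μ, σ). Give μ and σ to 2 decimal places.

The p-quantile of Normal(μ,σ) is μ + z_p·σ, with z_{0.05} = -1.645 and z_{0.92} = 1.405.
Eliminate σ: μ = (z₂·x₁ − z₁·x₂)/(z₂ − z₁) = (1.405·-68.7 − (-1.645)·-11)/3.05 = -37.58.
Then σ = (x₂ − x₁)/(z₂ − z₁) = (-11 − -68.7)/3.05 = 18.92.

μ = -37.58, σ = 18.92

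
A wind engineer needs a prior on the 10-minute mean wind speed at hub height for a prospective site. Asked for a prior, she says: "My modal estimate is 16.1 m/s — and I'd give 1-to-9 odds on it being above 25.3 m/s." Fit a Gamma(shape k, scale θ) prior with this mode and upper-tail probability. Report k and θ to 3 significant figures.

Gamma(k,θ) with k>1 has mode (k−1)θ, so θ = 16.1/(k−1).
Need P(X < 25.3) = 0.9 with θ tied to k this way. Start at k = 2, θ = 16.1: P(X<25.3) ≈ 0.466.
Too low — raise k to concentrate. Iterating converges to k ≈ 10.2.
Then θ = 16.1/(10.2−1) ≈ 1.76.

k ≈ 10.2, θ ≈ 1.76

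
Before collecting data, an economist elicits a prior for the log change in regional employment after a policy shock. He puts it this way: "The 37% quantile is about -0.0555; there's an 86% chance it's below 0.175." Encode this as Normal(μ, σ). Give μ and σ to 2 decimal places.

μ = -0.00, σ = 0.16

The p-quantile of Normal(μ,σ) is μ + z_p·σ, with z_{0.37} = -0.3319 and z_{0.86} = 1.08.
Eliminate σ: μ = (z₂·x₁ − z₁·x₂)/(z₂ − z₁) = (1.08·-0.0555 − (-0.3319)·0.175)/1.412 = -0.00.
Then σ = (x₂ − x₁)/(z₂ − z₁) = (0.175 − -0.0555)/1.412 = 0.16.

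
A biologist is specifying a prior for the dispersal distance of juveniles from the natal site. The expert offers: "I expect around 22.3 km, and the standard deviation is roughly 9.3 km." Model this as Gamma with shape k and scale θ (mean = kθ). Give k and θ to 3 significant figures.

k ≈ 5.75, θ ≈ 3.88

For Gamma(k, scale θ): mean = kθ, variance = kθ², so CV = 1/√k.
CV = SD/mean = 9.3/22.3 = 0.417, hence k = 1/CV² = 5.75.
Then θ = mean/k = 22.3/5.75 = 3.88.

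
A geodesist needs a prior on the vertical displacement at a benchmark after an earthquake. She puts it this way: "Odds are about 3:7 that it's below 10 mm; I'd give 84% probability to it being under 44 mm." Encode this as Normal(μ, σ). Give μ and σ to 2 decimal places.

μ = 21.74, σ = 22.39

The p-quantile of Normal(μ,σ) is μ + z_p·σ, with z_{0.3} = -0.5244 and z_{0.84} = 0.9945.
Eliminate σ: μ = (z₂·x₁ − z₁·x₂)/(z₂ − z₁) = (0.9945·10 − (-0.5244)·44)/1.519 = 21.74.
Then σ = (x₂ − x₁)/(z₂ − z₁) = (44 − 10)/1.519 = 22.39.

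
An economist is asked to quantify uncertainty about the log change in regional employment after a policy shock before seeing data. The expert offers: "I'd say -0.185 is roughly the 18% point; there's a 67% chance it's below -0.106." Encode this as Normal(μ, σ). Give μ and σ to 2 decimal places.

μ = -0.13, σ = 0.06

For Normal(μ,σ), the p-quantile is μ + z_p·σ. Here z_{0.18} = -0.9154, z_{0.67} = 0.4399.
So -0.185 = μ − 0.9154σ and -0.106 = μ + 0.4399σ.
Subtracting: σ = (-0.106 − -0.185)/(0.4399 − (-0.9154)) = 0.06.
Then μ = -0.185 − (-0.9154)·0.06 = -0.13.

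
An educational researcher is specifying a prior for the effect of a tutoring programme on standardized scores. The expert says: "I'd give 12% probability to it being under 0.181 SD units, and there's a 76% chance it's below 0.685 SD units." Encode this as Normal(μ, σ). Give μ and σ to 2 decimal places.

μ = 0.50, σ = 0.27

The p-quantile of Normal(μ,σ) is μ + z_p·σ, with z_{0.12} = -1.175 and z_{0.76} = 0.7063.
Eliminate σ: μ = (z₂·x₁ − z₁·x₂)/(z₂ − z₁) = (0.7063·0.181 − (-1.175)·0.685)/1.881 = 0.50.
Then σ = (x₂ − x₁)/(z₂ − z₁) = (0.685 − 0.181)/1.881 = 0.27.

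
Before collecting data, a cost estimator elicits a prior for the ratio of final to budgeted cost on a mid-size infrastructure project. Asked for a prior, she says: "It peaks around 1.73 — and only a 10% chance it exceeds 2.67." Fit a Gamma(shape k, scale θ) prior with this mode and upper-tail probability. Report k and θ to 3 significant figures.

k ≈ 10.9, θ ≈ 0.174

Gamma(k,θ) with k>1 has mode (k−1)θ, so θ = 1.73/(k−1).
Need P(X < 2.67) = 0.9 with θ tied to k this way. Start at k = 2, θ = 1.73: P(X<2.67) ≈ 0.457.
Too low — raise k to concentrate. Iterating converges to k ≈ 10.9.
Then θ = 1.73/(10.9−1) ≈ 0.174.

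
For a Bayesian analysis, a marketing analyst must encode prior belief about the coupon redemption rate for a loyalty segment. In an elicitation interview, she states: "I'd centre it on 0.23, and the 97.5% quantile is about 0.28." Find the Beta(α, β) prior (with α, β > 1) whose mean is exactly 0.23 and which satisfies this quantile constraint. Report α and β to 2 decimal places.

With mean 0.23 fixed, write α = 0.23s, β = 0.77s where s = α+β.
Need P(θ < 0.28) = 0.975 under Beta(0.23s, 0.77s). Normal approximation: (q−m)/√(m(1−m)/s) ≈ z_{0.975} = 1.96, so s ≈ 0.23·0.77·(1.96)²/(0.28−0.23)² = 272.1.
At s = 272.1: P(θ<0.28) ≈ 0.971. Adjusting to match 0.975 gives s ≈ 290.63.
So α = 0.23·290.63 ≈ 66.84, β = 0.77·290.63 ≈ 223.78.

α ≈ 66.84, β ≈ 223.78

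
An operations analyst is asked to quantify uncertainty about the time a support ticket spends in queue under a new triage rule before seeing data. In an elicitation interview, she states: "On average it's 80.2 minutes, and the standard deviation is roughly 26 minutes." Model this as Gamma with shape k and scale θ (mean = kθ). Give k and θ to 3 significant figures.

For Gamma(k, scale θ): mean = kθ, variance = kθ², so CV = 1/√k.
CV = SD/mean = 26/80.2 = 0.3242, hence k = 1/CV² = 9.51.
Then θ = mean/k = 80.2/9.51 = 8.43.

k ≈ 9.51, θ ≈ 8.43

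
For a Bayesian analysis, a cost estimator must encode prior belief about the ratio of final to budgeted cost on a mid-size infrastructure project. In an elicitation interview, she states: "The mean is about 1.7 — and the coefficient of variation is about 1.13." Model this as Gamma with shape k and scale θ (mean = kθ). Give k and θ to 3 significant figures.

k ≈ 0.783, θ ≈ 2.17

For Gamma(k, scale θ): mean = kθ, variance = kθ², so CV = 1/√k.
CV = 1.13, hence k = 1/CV² = 0.783.
Then θ = mean/k = 1.7/0.783 = 2.17.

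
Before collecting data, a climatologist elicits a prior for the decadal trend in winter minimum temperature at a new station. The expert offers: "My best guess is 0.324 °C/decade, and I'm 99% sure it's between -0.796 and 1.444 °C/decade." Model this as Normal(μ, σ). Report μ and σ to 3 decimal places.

A symmetric 99% interval runs μ ± z·σ with z = 2.576.
Half-width = 1.12, so σ = 1.12/2.576 = 0.435.
μ is the stated best guess, 0.324.

μ = 0.324, σ = 0.435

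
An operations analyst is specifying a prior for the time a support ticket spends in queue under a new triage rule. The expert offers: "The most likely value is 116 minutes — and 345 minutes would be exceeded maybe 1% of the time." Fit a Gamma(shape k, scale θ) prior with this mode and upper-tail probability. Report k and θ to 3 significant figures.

k ≈ 4.8, θ ≈ 30.5

Gamma(k,θ) with k>1 has mode (k−1)θ, so θ = 116/(k−1).
Need P(X < 345) = 0.99 with θ tied to k this way. Start at k = 2, θ = 116: P(X<345) ≈ 0.797.
Too low — raise k to concentrate. Iterating converges to k ≈ 4.8.
Then θ = 116/(4.8−1) ≈ 30.5.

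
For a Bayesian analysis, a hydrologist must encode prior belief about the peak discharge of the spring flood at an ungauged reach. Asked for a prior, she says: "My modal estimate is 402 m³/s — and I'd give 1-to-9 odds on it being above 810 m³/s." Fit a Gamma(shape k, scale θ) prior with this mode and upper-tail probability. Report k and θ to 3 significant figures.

k ≈ 4.91, θ ≈ 103

Gamma(k,θ) with k>1 has mode (k−1)θ, so θ = 402/(k−1).
Need P(X < 810) = 0.9 with θ tied to k this way. Start at k = 2, θ = 402: P(X<810) ≈ 0.598.
Too low — raise k to concentrate. Iterating converges to k ≈ 4.91.
Then θ = 402/(4.91−1) ≈ 103.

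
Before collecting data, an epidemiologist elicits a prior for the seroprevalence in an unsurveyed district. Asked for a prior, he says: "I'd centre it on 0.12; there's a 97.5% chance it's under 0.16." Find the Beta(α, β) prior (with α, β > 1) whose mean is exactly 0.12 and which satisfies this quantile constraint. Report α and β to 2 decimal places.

α ≈ 34.35, β ≈ 251.91

With mean 0.12 fixed, write α = 0.12s, β = 0.88s where s = α+β.
Need P(θ < 0.16) = 0.975 under Beta(0.12s, 0.88s). Normal approximation: (q−m)/√(m(1−m)/s) ≈ z_{0.975} = 1.96, so s ≈ 0.12·0.88·(1.96)²/(0.16−0.12)² = 253.5.
At s = 253.5: P(θ<0.16) ≈ 0.968. Adjusting to match 0.975 gives s ≈ 286.26.
So α = 0.12·286.26 ≈ 34.35, β = 0.88·286.26 ≈ 251.91.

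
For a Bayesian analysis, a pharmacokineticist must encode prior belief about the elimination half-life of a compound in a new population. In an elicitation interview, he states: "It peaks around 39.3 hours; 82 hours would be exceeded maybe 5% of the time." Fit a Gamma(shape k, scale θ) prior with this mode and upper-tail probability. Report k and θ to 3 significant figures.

Gamma(k,θ) with k>1 has mode (k−1)θ, so θ = 39.3/(k−1).
Need P(X < 82) = 0.95 with θ tied to k this way. Start at k = 2, θ = 39.3: P(X<82) ≈ 0.617.
Too low — raise k to concentrate. Iterating converges to k ≈ 6.11.
Then θ = 39.3/(6.11−1) ≈ 7.69.

k ≈ 6.11, θ ≈ 7.69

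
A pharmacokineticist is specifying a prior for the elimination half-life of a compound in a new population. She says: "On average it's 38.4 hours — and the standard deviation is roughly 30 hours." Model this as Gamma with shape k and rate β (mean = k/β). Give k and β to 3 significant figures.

For Gamma(k, rate β): mean = k/β, variance = k/β², so CV = 1/√k.
CV = SD/mean = 30/38.4 = 0.7812, hence k = 1/CV² = 1.64.
Then β = k/mean = 1.64/38.4 = 0.0427.

k ≈ 1.64, β ≈ 0.0427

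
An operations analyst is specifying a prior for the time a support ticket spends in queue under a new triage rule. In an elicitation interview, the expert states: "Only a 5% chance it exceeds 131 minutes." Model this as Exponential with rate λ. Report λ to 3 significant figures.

P(T > 131.0) = e^(−λ·131.0) = 0.05, so λ = −ln(0.05)/131.0 = 0.0229.

λ ≈ 0.0229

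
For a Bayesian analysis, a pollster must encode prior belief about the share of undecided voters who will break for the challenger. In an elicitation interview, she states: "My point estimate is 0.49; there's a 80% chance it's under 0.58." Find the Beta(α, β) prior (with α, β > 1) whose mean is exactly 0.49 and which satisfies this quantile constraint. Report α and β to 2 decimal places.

α ≈ 10.75, β ≈ 11.19

With mean 0.49 fixed, write α = 0.49s, β = 0.51s where s = α+β.
Need P(θ < 0.58) = 0.8 under Beta(0.49s, 0.51s). Normal approximation: (q−m)/√(m(1−m)/s) ≈ z_{0.8} = 0.842, so s ≈ 0.49·0.51·(0.842)²/(0.58−0.49)² = 21.9.
At s = 21.9: P(θ<0.58) ≈ 0.799. Adjusting to match 0.8 gives s ≈ 21.95.
So α = 0.49·21.95 ≈ 10.75, β = 0.51·21.95 ≈ 11.19.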